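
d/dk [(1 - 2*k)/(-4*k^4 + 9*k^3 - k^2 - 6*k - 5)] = (8*k^4 - 18*k^3 + 2*k^2 + 12*k - (2*k - 1)*(16*k^3 - 27*k^2 + 2*k + 6) + 10)/(4*k^4 - 9*k^3 + k^2 + 6*k + 5)^2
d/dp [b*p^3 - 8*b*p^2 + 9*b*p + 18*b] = b*(3*p^2 - 16*p + 9)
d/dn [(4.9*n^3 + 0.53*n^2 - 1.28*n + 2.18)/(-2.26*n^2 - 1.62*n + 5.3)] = (-11.074*n^4 - 15.876*n^3 + 74.1586*n^2 + 15.4716*n - 3.2524)/(5.1076*n^4 + 7.3224*n^3 - 21.3316*n^2 - 17.172*n + 28.09)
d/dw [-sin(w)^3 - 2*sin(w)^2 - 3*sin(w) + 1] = (-4*sin(w) + 3*cos(w)^2 - 6)*cos(w)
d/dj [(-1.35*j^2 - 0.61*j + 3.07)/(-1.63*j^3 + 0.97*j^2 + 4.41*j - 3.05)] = (-2.2005*j^4 - 1.9886*j^3 + 9.6505*j^2 + 2.2792*j - 11.6782)/(2.6569*j^6 - 3.1622*j^5 - 13.4357*j^4 + 18.4984*j^3 + 13.5311*j^2 - 26.901*j + 9.3025)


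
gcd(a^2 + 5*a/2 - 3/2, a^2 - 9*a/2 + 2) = a - 1/2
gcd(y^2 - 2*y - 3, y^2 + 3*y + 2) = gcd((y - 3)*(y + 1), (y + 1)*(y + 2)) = y + 1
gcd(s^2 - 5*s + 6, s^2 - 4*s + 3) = s - 3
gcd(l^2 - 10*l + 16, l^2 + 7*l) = 1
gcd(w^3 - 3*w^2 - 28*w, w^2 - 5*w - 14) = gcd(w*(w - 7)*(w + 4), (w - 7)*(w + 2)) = w - 7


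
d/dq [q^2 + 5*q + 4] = 2*q + 5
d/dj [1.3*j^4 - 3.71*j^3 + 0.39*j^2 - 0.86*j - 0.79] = 5.2*j^3 - 11.13*j^2 + 0.78*j - 0.86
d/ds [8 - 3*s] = -3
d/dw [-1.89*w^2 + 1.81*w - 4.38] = 1.81 - 3.78*w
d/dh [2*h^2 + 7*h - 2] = 4*h + 7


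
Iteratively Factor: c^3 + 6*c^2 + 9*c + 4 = (c + 4)*(c^2 + 2*c + 1) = (c + 1)*(c + 4)*(c + 1)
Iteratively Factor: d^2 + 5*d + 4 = (d + 1)*(d + 4)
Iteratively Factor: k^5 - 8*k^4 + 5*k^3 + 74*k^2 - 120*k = (k + 3)*(k^4 - 11*k^3 + 38*k^2 - 40*k) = (k - 4)*(k + 3)*(k^3 - 7*k^2 + 10*k) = k*(k - 4)*(k + 3)*(k^2 - 7*k + 10) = k*(k - 5)*(k - 4)*(k + 3)*(k - 2)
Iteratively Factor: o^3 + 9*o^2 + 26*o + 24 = (o + 2)*(o^2 + 7*o + 12) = (o + 2)*(o + 4)*(o + 3)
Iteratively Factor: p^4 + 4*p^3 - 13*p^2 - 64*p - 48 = (p + 3)*(p^3 + p^2 - 16*p - 16) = (p + 3)*(p + 4)*(p^2 - 3*p - 4) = (p - 4)*(p + 3)*(p + 4)*(p + 1)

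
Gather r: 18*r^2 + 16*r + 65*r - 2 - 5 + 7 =18*r^2 + 81*r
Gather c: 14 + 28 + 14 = 56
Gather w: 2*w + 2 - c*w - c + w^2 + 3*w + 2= -c + w^2 + w*(5 - c) + 4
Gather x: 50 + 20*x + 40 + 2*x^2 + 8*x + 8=2*x^2 + 28*x + 98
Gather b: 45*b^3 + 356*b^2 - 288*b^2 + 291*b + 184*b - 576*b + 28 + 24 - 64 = 45*b^3 + 68*b^2 - 101*b - 12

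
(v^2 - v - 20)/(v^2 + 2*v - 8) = (v - 5)/(v - 2)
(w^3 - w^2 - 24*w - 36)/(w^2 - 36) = (w^2 + 5*w + 6)/(w + 6)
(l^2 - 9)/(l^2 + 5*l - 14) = (l^2 - 9)/(l^2 + 5*l - 14)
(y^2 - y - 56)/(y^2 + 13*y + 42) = (y - 8)/(y + 6)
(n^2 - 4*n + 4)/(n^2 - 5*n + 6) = (n - 2)/(n - 3)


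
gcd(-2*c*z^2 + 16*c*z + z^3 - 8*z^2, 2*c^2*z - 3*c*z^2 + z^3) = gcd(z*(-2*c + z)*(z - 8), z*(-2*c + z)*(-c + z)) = -2*c*z + z^2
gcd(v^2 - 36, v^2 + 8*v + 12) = v + 6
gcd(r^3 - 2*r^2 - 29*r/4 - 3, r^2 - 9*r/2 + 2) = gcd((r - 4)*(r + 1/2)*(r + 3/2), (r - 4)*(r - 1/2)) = r - 4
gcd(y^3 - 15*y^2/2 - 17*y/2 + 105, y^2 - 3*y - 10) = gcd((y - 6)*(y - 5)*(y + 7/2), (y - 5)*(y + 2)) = y - 5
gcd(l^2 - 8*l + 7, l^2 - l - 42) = l - 7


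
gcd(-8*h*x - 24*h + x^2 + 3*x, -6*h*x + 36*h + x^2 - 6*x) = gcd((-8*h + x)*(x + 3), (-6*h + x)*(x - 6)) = 1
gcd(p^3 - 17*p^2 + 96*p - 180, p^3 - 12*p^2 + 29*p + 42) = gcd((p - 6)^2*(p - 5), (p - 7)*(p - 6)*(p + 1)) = p - 6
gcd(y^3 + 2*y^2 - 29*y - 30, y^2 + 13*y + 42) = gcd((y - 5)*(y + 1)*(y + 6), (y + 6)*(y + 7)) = y + 6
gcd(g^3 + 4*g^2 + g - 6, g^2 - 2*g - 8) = g + 2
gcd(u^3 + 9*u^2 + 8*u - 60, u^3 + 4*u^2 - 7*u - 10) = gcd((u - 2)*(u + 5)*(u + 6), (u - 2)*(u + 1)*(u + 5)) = u^2 + 3*u - 10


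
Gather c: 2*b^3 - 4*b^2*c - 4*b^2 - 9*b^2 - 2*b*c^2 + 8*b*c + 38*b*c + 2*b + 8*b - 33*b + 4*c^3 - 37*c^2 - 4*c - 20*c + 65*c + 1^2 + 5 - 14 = 2*b^3 - 13*b^2 - 23*b + 4*c^3 + c^2*(-2*b - 37) + c*(-4*b^2 + 46*b + 41) - 8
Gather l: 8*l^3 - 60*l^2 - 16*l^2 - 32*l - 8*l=8*l^3 - 76*l^2 - 40*l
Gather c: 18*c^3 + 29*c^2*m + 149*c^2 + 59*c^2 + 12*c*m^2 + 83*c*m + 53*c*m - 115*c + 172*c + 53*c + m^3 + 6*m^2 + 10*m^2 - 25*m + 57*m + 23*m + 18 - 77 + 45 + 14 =18*c^3 + c^2*(29*m + 208) + c*(12*m^2 + 136*m + 110) + m^3 + 16*m^2 + 55*m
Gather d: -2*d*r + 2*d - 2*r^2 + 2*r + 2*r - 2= d*(2 - 2*r) - 2*r^2 + 4*r - 2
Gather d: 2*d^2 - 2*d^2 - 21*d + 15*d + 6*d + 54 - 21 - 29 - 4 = 0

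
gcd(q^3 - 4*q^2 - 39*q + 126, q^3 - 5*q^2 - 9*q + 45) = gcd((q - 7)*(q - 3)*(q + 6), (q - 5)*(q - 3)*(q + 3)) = q - 3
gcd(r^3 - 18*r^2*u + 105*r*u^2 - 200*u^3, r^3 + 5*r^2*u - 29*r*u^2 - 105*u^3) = r - 5*u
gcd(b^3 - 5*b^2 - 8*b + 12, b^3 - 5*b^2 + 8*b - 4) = b - 1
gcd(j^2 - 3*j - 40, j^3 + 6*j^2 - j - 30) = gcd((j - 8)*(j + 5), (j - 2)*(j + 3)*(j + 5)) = j + 5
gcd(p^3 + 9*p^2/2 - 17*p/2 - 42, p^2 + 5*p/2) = 1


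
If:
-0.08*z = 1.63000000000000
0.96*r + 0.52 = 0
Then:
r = -0.54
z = -20.38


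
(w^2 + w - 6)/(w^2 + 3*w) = (w - 2)/w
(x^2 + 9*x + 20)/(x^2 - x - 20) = (x + 5)/(x - 5)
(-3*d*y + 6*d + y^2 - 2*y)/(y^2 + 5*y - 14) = (-3*d + y)/(y + 7)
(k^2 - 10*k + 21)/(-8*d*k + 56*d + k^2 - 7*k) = (3 - k)/(8*d - k)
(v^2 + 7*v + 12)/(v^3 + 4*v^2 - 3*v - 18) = (v + 4)/(v^2 + v - 6)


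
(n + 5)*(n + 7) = n^2 + 12*n + 35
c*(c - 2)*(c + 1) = c^3 - c^2 - 2*c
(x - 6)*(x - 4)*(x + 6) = x^3 - 4*x^2 - 36*x + 144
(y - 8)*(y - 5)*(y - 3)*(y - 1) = y^4 - 17*y^3 + 95*y^2 - 199*y + 120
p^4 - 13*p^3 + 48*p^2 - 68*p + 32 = (p - 8)*(p - 2)^2*(p - 1)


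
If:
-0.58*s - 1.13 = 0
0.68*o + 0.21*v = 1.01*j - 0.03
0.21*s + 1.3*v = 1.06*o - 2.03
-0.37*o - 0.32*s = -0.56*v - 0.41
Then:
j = -3.49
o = -3.87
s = -1.95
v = -4.40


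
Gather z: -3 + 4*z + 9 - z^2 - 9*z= -z^2 - 5*z + 6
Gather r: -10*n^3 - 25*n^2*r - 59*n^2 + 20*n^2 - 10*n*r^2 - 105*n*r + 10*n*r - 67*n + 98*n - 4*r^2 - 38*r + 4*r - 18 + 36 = -10*n^3 - 39*n^2 + 31*n + r^2*(-10*n - 4) + r*(-25*n^2 - 95*n - 34) + 18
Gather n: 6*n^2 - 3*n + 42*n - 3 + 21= 6*n^2 + 39*n + 18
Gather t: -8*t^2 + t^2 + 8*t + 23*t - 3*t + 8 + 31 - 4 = -7*t^2 + 28*t + 35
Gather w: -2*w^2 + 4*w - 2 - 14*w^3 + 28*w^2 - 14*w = -14*w^3 + 26*w^2 - 10*w - 2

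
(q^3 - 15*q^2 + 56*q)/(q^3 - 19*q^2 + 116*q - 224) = q/(q - 4)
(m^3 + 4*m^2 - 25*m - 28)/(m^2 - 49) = (m^2 - 3*m - 4)/(m - 7)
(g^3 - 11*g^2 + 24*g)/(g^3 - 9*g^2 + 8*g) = (g - 3)/(g - 1)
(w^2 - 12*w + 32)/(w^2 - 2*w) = (w^2 - 12*w + 32)/(w*(w - 2))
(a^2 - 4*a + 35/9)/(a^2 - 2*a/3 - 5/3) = (a - 7/3)/(a + 1)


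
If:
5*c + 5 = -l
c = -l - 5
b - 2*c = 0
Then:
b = 0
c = 0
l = -5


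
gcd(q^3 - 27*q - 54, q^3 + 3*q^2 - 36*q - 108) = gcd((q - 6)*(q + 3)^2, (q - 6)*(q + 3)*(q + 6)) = q^2 - 3*q - 18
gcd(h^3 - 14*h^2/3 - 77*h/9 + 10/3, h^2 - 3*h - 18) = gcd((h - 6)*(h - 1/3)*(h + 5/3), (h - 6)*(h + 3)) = h - 6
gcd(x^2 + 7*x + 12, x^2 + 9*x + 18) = x + 3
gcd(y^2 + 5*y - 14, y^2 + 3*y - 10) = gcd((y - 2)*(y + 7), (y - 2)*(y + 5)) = y - 2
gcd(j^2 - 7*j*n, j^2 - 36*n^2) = 1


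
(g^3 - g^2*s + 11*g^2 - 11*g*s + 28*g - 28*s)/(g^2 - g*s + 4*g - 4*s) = g + 7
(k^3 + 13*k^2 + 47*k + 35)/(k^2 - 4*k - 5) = (k^2 + 12*k + 35)/(k - 5)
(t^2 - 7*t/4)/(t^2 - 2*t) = (t - 7/4)/(t - 2)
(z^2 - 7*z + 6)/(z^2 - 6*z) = (z - 1)/z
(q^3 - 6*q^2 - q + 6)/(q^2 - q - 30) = (q^2 - 1)/(q + 5)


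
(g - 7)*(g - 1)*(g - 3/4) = g^3 - 35*g^2/4 + 13*g - 21/4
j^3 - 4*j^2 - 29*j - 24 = (j - 8)*(j + 1)*(j + 3)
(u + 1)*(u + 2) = u^2 + 3*u + 2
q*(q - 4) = q^2 - 4*q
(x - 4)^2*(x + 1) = x^3 - 7*x^2 + 8*x + 16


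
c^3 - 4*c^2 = c^2*(c - 4)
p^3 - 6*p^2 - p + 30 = (p - 5)*(p - 3)*(p + 2)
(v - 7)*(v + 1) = v^2 - 6*v - 7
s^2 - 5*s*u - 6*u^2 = (s - 6*u)*(s + u)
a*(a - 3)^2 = a^3 - 6*a^2 + 9*a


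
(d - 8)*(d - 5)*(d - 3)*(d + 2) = d^4 - 14*d^3 + 47*d^2 + 38*d - 240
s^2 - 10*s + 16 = (s - 8)*(s - 2)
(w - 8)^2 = w^2 - 16*w + 64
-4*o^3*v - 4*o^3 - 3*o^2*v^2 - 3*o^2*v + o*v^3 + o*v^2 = (-4*o + v)*(o + v)*(o*v + o)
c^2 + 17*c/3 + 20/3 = (c + 5/3)*(c + 4)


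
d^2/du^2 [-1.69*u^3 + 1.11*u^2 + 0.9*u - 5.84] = 2.22 - 10.14*u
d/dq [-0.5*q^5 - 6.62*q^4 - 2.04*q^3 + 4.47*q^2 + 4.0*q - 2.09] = -2.5*q^4 - 26.48*q^3 - 6.12*q^2 + 8.94*q + 4.0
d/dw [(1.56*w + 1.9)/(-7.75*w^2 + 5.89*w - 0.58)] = (12.09*w^2 + 29.45*w - 12.0958)/(60.0625*w^4 - 91.295*w^3 + 43.6821*w^2 - 6.8324*w + 0.3364)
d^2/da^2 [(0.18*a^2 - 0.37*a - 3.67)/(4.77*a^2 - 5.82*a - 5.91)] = (-6.843042*a^3 - 470.572902*a^2 + 548.722674*a - 417.51585)/(108.531333*a^6 - 397.265634*a^5 + 81.3051270000001*a^4 + 787.281876*a^3 - 100.736541*a^2 - 609.844626*a - 206.425071)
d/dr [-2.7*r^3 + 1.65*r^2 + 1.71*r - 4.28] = -8.1*r^2 + 3.3*r + 1.71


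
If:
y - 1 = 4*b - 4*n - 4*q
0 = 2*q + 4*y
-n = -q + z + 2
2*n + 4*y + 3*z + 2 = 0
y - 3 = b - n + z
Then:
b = -118/11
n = -82/11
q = -38/11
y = 19/11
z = 2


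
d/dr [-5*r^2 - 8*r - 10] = -10*r - 8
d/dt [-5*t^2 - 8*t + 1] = -10*t - 8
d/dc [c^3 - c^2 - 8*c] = 3*c^2 - 2*c - 8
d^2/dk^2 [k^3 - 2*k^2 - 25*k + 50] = 6*k - 4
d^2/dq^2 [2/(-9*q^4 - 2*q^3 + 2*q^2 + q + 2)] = 4*(2*(27*q^2 + 3*q - 1)*(-9*q^4 - 2*q^3 + 2*q^2 + q + 2) + (36*q^3 + 6*q^2 - 4*q - 1)^2)/(-9*q^4 - 2*q^3 + 2*q^2 + q + 2)^3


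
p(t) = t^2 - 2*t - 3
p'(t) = 2*t - 2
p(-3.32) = 14.66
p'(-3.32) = -8.64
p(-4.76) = 29.18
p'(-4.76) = -11.52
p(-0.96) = -0.16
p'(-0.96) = -3.92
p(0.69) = -3.90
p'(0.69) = -0.62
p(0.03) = -3.06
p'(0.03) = -1.94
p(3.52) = 2.35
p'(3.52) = 5.04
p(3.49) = 2.20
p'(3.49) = 4.98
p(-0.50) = -1.75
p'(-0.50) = -3.00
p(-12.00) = 165.00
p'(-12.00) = -26.00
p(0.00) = -3.00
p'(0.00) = -2.00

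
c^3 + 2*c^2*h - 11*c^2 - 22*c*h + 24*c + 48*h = (c - 8)*(c - 3)*(c + 2*h)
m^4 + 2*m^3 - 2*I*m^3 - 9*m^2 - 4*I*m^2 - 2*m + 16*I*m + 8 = (m - 2)*(m + 4)*(m - I)^2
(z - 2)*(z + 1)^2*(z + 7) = z^4 + 7*z^3 - 3*z^2 - 23*z - 14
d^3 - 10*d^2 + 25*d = d*(d - 5)^2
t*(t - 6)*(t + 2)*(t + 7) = t^4 + 3*t^3 - 40*t^2 - 84*t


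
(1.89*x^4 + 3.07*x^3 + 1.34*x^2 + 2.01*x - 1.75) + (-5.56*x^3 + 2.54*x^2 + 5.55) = 1.89*x^4 - 2.49*x^3 + 3.88*x^2 + 2.01*x + 3.8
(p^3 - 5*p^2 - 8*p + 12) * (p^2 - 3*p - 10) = p^5 - 8*p^4 - 3*p^3 + 86*p^2 + 44*p - 120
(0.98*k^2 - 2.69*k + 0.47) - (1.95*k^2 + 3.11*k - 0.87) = -0.97*k^2 - 5.8*k + 1.34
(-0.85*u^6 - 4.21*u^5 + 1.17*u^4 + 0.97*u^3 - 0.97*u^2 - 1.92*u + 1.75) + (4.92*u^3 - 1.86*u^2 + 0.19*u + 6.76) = -0.85*u^6 - 4.21*u^5 + 1.17*u^4 + 5.89*u^3 - 2.83*u^2 - 1.73*u + 8.51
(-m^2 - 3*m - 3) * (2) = -2*m^2 - 6*m - 6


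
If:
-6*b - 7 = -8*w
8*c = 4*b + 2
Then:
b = 4*w/3 - 7/6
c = 2*w/3 - 1/3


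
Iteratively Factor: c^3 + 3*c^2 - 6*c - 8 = (c - 2)*(c^2 + 5*c + 4) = (c - 2)*(c + 1)*(c + 4)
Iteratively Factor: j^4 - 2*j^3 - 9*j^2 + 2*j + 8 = (j - 4)*(j^3 + 2*j^2 - j - 2) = (j - 4)*(j + 2)*(j^2 - 1) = (j - 4)*(j + 1)*(j + 2)*(j - 1)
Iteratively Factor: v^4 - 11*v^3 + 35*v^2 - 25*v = (v - 5)*(v^3 - 6*v^2 + 5*v) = (v - 5)*(v - 1)*(v^2 - 5*v) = (v - 5)^2*(v - 1)*(v)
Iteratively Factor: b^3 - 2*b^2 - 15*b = (b - 5)*(b^2 + 3*b) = (b - 5)*(b + 3)*(b)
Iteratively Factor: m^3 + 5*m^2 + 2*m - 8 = (m - 1)*(m^2 + 6*m + 8) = (m - 1)*(m + 4)*(m + 2)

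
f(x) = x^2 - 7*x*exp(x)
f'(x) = -7*x*exp(x) + 2*x - 7*exp(x)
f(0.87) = -13.78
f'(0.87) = -29.50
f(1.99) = -97.95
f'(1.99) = -149.13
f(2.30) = -155.29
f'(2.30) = -225.80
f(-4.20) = 18.08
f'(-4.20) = -8.06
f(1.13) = -23.21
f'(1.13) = -43.90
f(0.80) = -11.82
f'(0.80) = -26.44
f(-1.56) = 4.73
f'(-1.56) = -2.30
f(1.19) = -25.97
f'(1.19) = -48.01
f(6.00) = -16908.01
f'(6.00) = -19756.01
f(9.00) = -510413.29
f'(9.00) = -567197.87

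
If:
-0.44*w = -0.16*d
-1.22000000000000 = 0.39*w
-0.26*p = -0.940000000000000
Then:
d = -8.60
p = 3.62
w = -3.13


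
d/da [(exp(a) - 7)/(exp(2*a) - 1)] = (-2*(exp(a) - 7)*exp(a) + exp(2*a) - 1)*exp(a)/(1 - exp(2*a))^2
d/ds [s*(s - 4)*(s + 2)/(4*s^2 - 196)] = (s^4 - 139*s^2 + 196*s + 392)/(4*(s^4 - 98*s^2 + 2401))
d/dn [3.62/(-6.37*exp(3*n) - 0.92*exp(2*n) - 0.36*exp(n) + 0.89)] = (69.1782*exp(2*n) + 6.6608*exp(n) + 1.3032)*exp(n)/(6.37*exp(3*n) + 0.92*exp(2*n) + 0.36*exp(n) - 0.89)^2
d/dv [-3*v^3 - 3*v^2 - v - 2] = -9*v^2 - 6*v - 1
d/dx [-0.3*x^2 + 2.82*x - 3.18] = 2.82 - 0.6*x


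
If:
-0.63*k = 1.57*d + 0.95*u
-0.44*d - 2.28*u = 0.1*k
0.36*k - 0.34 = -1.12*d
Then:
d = 1.25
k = -2.95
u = -0.11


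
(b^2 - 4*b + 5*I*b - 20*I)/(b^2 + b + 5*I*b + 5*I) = (b - 4)/(b + 1)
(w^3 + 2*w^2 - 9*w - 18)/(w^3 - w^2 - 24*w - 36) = (w - 3)/(w - 6)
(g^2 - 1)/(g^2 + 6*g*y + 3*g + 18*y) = (g^2 - 1)/(g^2 + 6*g*y + 3*g + 18*y)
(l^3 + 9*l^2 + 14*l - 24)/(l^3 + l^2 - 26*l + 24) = (l + 4)/(l - 4)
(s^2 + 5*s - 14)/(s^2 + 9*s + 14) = (s - 2)/(s + 2)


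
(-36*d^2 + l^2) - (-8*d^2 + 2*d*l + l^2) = -28*d^2 - 2*d*l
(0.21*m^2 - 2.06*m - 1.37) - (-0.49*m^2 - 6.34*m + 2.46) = 0.7*m^2 + 4.28*m - 3.83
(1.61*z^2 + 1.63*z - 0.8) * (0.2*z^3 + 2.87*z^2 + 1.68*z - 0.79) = 0.322*z^5 + 4.9467*z^4 + 7.2229*z^3 - 0.829500000000001*z^2 - 2.6317*z + 0.632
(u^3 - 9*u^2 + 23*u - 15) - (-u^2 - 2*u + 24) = u^3 - 8*u^2 + 25*u - 39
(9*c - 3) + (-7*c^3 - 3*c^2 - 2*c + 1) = -7*c^3 - 3*c^2 + 7*c - 2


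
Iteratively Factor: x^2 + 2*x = (x)*(x + 2)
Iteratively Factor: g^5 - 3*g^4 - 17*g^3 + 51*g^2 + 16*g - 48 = (g - 1)*(g^4 - 2*g^3 - 19*g^2 + 32*g + 48) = (g - 1)*(g + 1)*(g^3 - 3*g^2 - 16*g + 48) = (g - 4)*(g - 1)*(g + 1)*(g^2 + g - 12) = (g - 4)*(g - 1)*(g + 1)*(g + 4)*(g - 3)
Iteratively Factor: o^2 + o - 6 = (o - 2)*(o + 3)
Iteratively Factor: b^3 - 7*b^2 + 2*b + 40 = (b - 4)*(b^2 - 3*b - 10) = (b - 4)*(b + 2)*(b - 5)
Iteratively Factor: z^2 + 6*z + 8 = (z + 4)*(z + 2)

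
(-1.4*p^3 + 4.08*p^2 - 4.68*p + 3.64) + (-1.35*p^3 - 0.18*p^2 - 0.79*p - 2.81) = -2.75*p^3 + 3.9*p^2 - 5.47*p + 0.83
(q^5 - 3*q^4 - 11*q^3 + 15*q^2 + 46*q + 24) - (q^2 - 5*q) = q^5 - 3*q^4 - 11*q^3 + 14*q^2 + 51*q + 24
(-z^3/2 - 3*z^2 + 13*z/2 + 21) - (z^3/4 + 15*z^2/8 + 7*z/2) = -3*z^3/4 - 39*z^2/8 + 3*z + 21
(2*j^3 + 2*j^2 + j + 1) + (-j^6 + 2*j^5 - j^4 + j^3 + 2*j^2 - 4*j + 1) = -j^6 + 2*j^5 - j^4 + 3*j^3 + 4*j^2 - 3*j + 2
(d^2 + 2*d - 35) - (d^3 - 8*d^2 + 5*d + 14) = -d^3 + 9*d^2 - 3*d - 49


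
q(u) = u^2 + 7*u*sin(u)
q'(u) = 7*u*cos(u) + 2*u + 7*sin(u)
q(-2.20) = 17.29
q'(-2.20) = -1.00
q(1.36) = 11.16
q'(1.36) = 11.56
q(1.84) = 15.80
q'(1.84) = 7.00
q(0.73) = 3.94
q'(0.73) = 9.94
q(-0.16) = 0.20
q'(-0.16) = -2.54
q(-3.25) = 8.10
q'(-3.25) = 16.87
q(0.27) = 0.58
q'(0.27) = 4.23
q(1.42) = 11.84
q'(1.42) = 11.25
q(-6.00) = 24.26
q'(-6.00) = -50.37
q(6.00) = 24.26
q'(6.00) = 50.37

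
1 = 1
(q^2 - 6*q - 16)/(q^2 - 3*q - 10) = (q - 8)/(q - 5)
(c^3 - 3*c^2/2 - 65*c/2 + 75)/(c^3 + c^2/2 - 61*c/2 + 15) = (2*c - 5)/(2*c - 1)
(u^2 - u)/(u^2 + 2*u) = (u - 1)/(u + 2)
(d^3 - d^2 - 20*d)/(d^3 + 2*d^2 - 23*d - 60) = d/(d + 3)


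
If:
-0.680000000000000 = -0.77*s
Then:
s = 0.88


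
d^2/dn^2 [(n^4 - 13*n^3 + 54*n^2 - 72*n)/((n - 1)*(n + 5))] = 2*(n^6 + 12*n^5 + 33*n^4 - 721*n^3 + 1740*n^2 - 2055*n - 90)/(n^6 + 12*n^5 + 33*n^4 - 56*n^3 - 165*n^2 + 300*n - 125)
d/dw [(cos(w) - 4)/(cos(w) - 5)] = sin(w)/(cos(w) - 5)^2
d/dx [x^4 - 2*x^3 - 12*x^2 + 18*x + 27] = 4*x^3 - 6*x^2 - 24*x + 18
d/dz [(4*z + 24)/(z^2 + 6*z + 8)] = 4*(z^2 + 6*z - 2*(z + 3)*(z + 6) + 8)/(z^2 + 6*z + 8)^2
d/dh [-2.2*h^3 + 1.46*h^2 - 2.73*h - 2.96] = -6.6*h^2 + 2.92*h - 2.73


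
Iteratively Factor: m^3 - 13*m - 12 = (m + 1)*(m^2 - m - 12) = (m + 1)*(m + 3)*(m - 4)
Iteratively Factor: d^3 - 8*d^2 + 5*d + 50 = (d + 2)*(d^2 - 10*d + 25) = (d - 5)*(d + 2)*(d - 5)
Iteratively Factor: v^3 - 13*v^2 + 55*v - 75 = (v - 5)*(v^2 - 8*v + 15) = (v - 5)^2*(v - 3)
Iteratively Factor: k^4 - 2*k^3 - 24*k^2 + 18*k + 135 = (k + 3)*(k^3 - 5*k^2 - 9*k + 45) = (k + 3)^2*(k^2 - 8*k + 15) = (k - 5)*(k + 3)^2*(k - 3)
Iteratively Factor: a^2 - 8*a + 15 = (a - 5)*(a - 3)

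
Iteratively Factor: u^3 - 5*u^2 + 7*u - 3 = (u - 1)*(u^2 - 4*u + 3) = (u - 1)^2*(u - 3)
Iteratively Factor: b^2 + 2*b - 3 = (b - 1)*(b + 3)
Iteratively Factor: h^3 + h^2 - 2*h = (h + 2)*(h^2 - h) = h*(h + 2)*(h - 1)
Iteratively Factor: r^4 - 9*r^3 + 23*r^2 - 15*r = (r - 3)*(r^3 - 6*r^2 + 5*r) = r*(r - 3)*(r^2 - 6*r + 5) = r*(r - 5)*(r - 3)*(r - 1)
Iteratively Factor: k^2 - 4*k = (k - 4)*(k)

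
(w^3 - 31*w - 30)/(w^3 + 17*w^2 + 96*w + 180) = (w^2 - 5*w - 6)/(w^2 + 12*w + 36)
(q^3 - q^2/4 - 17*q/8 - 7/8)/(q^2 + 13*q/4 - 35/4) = (2*q^2 + 3*q + 1)/(2*(q + 5))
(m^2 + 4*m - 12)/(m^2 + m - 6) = (m + 6)/(m + 3)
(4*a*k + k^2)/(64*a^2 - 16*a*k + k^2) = k*(4*a + k)/(64*a^2 - 16*a*k + k^2)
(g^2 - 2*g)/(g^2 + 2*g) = (g - 2)/(g + 2)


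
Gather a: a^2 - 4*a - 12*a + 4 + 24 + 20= a^2 - 16*a + 48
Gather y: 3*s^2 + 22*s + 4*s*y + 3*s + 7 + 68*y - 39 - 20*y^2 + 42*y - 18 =3*s^2 + 25*s - 20*y^2 + y*(4*s + 110) - 50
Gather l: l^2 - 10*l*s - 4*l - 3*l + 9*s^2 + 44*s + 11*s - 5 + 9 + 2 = l^2 + l*(-10*s - 7) + 9*s^2 + 55*s + 6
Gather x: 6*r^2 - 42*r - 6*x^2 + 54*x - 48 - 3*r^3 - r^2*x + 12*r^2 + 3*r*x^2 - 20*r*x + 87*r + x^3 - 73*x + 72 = -3*r^3 + 18*r^2 + 45*r + x^3 + x^2*(3*r - 6) + x*(-r^2 - 20*r - 19) + 24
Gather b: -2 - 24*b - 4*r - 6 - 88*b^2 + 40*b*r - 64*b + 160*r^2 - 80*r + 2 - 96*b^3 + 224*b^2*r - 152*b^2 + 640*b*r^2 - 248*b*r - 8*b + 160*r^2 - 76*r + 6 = -96*b^3 + b^2*(224*r - 240) + b*(640*r^2 - 208*r - 96) + 320*r^2 - 160*r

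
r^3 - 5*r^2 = r^2*(r - 5)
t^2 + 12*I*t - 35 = (t + 5*I)*(t + 7*I)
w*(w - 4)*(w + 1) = w^3 - 3*w^2 - 4*w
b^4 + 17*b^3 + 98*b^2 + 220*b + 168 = (b + 2)^2*(b + 6)*(b + 7)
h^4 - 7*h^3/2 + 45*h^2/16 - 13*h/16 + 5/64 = (h - 5/2)*(h - 1/2)*(h - 1/4)^2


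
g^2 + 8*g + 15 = (g + 3)*(g + 5)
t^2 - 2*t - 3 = (t - 3)*(t + 1)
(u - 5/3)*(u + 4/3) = u^2 - u/3 - 20/9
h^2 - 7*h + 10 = (h - 5)*(h - 2)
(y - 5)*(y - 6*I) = y^2 - 5*y - 6*I*y + 30*I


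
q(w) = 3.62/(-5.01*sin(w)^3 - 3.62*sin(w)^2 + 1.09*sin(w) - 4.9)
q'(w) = 3.62*(15.03*sin(w)^2*cos(w) + 7.24*sin(w)*cos(w) - 1.09*cos(w))/(-5.01*sin(w)^3 - 3.62*sin(w)^2 + 1.09*sin(w) - 4.9)^2 = (54.4086*sin(w)^2 + 26.2088*sin(w) - 3.9458)*cos(w)/(5.01*sin(w)^3 + 3.62*sin(w)^2 - 1.09*sin(w) + 4.9)^2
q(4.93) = -0.76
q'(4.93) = 0.21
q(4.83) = -0.78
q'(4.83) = 0.13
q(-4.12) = -0.39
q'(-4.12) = -0.35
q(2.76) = -0.69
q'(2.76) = -0.45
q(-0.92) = -0.65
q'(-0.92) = 0.19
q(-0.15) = -0.71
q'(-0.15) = -0.25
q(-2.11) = -0.68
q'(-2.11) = -0.25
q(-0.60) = -0.63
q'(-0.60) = -0.03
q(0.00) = -0.74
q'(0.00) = -0.16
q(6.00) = -0.67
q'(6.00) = -0.23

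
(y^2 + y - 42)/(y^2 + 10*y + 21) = (y - 6)/(y + 3)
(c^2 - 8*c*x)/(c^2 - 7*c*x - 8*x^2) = c/(c + x)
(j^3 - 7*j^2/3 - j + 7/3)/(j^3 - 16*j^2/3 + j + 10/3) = (3*j^2 - 4*j - 7)/(3*j^2 - 13*j - 10)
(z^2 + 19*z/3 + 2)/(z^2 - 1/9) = 3*(z + 6)/(3*z - 1)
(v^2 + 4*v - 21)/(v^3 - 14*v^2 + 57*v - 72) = (v + 7)/(v^2 - 11*v + 24)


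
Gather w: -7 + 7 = 0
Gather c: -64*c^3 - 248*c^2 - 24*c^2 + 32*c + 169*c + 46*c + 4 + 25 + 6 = -64*c^3 - 272*c^2 + 247*c + 35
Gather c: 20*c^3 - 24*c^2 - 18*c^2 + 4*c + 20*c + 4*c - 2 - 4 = 20*c^3 - 42*c^2 + 28*c - 6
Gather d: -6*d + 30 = 30 - 6*d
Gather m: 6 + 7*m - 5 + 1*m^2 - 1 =m^2 + 7*m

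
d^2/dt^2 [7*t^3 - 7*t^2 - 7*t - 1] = 42*t - 14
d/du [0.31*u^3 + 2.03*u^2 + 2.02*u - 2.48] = 0.93*u^2 + 4.06*u + 2.02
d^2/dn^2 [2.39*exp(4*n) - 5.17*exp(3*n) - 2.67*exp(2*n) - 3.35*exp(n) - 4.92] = (38.24*exp(3*n) - 46.53*exp(2*n) - 10.68*exp(n) - 3.35)*exp(n)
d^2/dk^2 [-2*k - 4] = 0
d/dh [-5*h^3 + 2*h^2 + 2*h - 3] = -15*h^2 + 4*h + 2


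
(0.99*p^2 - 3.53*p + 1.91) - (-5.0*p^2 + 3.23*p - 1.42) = 5.99*p^2 - 6.76*p + 3.33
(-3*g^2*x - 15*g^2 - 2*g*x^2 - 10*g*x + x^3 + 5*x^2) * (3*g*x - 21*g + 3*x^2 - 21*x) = -9*g^3*x^2 + 18*g^3*x + 315*g^3 - 15*g^2*x^3 + 30*g^2*x^2 + 525*g^2*x - 3*g*x^4 + 6*g*x^3 + 105*g*x^2 + 3*x^5 - 6*x^4 - 105*x^3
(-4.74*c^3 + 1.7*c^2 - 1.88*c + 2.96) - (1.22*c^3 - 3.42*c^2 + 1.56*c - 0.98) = -5.96*c^3 + 5.12*c^2 - 3.44*c + 3.94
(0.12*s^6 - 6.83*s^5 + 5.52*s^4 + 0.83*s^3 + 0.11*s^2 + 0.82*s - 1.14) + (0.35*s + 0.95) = 0.12*s^6 - 6.83*s^5 + 5.52*s^4 + 0.83*s^3 + 0.11*s^2 + 1.17*s - 0.19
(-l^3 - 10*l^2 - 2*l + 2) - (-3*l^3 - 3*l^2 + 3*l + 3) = 2*l^3 - 7*l^2 - 5*l - 1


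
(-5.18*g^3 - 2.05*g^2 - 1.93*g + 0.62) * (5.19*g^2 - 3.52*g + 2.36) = -26.8842*g^5 + 7.5941*g^4 - 15.0255*g^3 + 5.1734*g^2 - 6.7372*g + 1.4632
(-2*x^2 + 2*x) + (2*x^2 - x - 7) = x - 7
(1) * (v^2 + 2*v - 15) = v^2 + 2*v - 15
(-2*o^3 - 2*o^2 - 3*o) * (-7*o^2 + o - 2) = 14*o^5 + 12*o^4 + 23*o^3 + o^2 + 6*o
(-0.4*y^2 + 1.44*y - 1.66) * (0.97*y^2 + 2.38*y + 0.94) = -0.388*y^4 + 0.4448*y^3 + 1.441*y^2 - 2.5972*y - 1.5604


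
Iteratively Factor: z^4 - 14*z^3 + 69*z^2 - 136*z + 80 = (z - 4)*(z^3 - 10*z^2 + 29*z - 20) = (z - 4)*(z - 1)*(z^2 - 9*z + 20) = (z - 4)^2*(z - 1)*(z - 5)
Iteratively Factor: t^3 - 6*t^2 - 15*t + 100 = (t - 5)*(t^2 - t - 20) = (t - 5)^2*(t + 4)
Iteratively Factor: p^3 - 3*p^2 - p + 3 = (p - 3)*(p^2 - 1) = (p - 3)*(p + 1)*(p - 1)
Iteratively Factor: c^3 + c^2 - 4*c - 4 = (c + 1)*(c^2 - 4) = (c - 2)*(c + 1)*(c + 2)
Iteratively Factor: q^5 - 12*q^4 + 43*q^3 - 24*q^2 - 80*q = (q)*(q^4 - 12*q^3 + 43*q^2 - 24*q - 80) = q*(q - 4)*(q^3 - 8*q^2 + 11*q + 20) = q*(q - 5)*(q - 4)*(q^2 - 3*q - 4) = q*(q - 5)*(q - 4)^2*(q + 1)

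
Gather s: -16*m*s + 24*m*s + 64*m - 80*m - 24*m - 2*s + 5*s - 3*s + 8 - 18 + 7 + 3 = 8*m*s - 40*m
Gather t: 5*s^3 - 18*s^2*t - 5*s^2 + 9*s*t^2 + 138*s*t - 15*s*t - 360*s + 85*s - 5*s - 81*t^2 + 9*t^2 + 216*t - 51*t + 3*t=5*s^3 - 5*s^2 - 280*s + t^2*(9*s - 72) + t*(-18*s^2 + 123*s + 168)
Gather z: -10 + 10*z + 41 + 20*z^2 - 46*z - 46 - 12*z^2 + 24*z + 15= 8*z^2 - 12*z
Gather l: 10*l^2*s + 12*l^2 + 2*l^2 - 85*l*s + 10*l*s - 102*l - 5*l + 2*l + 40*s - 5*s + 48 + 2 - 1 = l^2*(10*s + 14) + l*(-75*s - 105) + 35*s + 49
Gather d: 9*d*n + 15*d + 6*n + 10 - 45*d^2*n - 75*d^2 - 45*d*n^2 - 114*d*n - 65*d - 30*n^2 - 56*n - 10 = d^2*(-45*n - 75) + d*(-45*n^2 - 105*n - 50) - 30*n^2 - 50*n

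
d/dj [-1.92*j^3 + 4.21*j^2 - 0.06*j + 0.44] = -5.76*j^2 + 8.42*j - 0.06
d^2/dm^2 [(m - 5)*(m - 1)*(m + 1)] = 6*m - 10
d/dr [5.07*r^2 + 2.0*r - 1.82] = 10.14*r + 2.0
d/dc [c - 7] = 1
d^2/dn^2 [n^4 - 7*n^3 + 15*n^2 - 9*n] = 12*n^2 - 42*n + 30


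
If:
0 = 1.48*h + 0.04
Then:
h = -0.03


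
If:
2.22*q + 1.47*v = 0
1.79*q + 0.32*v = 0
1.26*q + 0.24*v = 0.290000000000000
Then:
No Solution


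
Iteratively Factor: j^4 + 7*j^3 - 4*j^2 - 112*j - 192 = (j + 4)*(j^3 + 3*j^2 - 16*j - 48) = (j - 4)*(j + 4)*(j^2 + 7*j + 12) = (j - 4)*(j + 4)^2*(j + 3)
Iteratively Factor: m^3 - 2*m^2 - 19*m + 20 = (m - 1)*(m^2 - m - 20) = (m - 1)*(m + 4)*(m - 5)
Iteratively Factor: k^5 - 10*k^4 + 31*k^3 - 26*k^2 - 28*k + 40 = (k + 1)*(k^4 - 11*k^3 + 42*k^2 - 68*k + 40) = (k - 5)*(k + 1)*(k^3 - 6*k^2 + 12*k - 8) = (k - 5)*(k - 2)*(k + 1)*(k^2 - 4*k + 4) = (k - 5)*(k - 2)^2*(k + 1)*(k - 2)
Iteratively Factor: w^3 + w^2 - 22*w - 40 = (w + 2)*(w^2 - w - 20) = (w - 5)*(w + 2)*(w + 4)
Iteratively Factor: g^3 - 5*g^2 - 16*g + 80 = (g - 5)*(g^2 - 16) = (g - 5)*(g - 4)*(g + 4)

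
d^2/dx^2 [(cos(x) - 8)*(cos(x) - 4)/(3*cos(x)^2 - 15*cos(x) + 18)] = (-69*(1 - cos(x)^2)^2 + 7*cos(x)^5 + 124*cos(x)^3 + 202*cos(x)^2 - 1056*cos(x) + 637)/(3*(cos(x) - 3)^3*(cos(x) - 2)^3)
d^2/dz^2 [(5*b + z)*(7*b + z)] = 2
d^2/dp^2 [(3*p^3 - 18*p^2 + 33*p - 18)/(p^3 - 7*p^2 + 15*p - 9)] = 6/(p^3 - 9*p^2 + 27*p - 27)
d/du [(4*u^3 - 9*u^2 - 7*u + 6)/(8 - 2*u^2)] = (-4*u^4 + 41*u^2 - 60*u - 28)/(2*(u^4 - 8*u^2 + 16))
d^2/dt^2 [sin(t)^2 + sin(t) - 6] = -sin(t) + 2*cos(2*t)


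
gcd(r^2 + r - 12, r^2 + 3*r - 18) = r - 3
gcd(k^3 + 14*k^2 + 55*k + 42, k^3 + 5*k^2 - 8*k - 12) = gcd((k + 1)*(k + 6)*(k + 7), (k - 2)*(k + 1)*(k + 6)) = k^2 + 7*k + 6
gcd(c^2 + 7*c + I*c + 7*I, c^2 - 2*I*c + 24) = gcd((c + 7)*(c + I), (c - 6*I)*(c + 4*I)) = 1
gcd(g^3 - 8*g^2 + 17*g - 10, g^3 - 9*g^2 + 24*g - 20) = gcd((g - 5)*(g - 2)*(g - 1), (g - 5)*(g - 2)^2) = g^2 - 7*g + 10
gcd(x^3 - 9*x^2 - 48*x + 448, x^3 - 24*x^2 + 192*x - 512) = x^2 - 16*x + 64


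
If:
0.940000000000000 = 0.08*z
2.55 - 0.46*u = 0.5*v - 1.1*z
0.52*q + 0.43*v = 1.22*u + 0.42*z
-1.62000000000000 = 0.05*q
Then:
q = -32.40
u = -5.25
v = 35.78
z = 11.75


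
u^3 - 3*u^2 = u^2*(u - 3)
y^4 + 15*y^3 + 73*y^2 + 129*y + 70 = (y + 1)*(y + 2)*(y + 5)*(y + 7)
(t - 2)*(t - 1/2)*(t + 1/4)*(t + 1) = t^4 - 5*t^3/4 - 15*t^2/8 + 5*t/8 + 1/4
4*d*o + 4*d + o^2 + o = (4*d + o)*(o + 1)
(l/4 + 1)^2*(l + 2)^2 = l^4/16 + 3*l^3/4 + 13*l^2/4 + 6*l + 4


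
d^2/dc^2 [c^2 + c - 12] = 2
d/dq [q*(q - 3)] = 2*q - 3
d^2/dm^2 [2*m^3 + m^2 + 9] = 12*m + 2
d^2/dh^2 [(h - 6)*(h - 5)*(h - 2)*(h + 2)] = 12*h^2 - 66*h + 52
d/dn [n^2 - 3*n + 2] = 2*n - 3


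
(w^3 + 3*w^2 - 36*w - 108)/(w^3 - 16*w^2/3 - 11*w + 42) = 3*(w + 6)/(3*w - 7)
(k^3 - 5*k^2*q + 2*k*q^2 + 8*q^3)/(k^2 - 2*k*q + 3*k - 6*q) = (k^2 - 3*k*q - 4*q^2)/(k + 3)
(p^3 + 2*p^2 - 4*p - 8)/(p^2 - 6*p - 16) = (p^2 - 4)/(p - 8)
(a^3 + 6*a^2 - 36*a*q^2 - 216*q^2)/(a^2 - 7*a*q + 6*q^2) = (-a^2 - 6*a*q - 6*a - 36*q)/(-a + q)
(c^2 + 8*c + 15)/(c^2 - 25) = (c + 3)/(c - 5)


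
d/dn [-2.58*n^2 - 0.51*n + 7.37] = -5.16*n - 0.51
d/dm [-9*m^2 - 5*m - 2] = -18*m - 5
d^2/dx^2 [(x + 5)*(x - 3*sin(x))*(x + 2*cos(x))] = 3*x^2*sin(x) - 2*x^2*cos(x) + 7*x*sin(x) + 12*x*sin(2*x) - 22*x*cos(x) + 6*x + 60*sin(2*x) - 26*sqrt(2)*sin(x + pi/4) - 12*cos(2*x) + 10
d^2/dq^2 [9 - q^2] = -2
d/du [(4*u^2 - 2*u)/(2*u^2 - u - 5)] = 10*(1 - 4*u)/(4*u^4 - 4*u^3 - 19*u^2 + 10*u + 25)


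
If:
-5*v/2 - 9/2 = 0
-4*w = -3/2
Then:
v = -9/5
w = 3/8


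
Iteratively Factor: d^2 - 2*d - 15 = (d + 3)*(d - 5)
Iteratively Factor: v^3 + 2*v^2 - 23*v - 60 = (v + 4)*(v^2 - 2*v - 15) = (v + 3)*(v + 4)*(v - 5)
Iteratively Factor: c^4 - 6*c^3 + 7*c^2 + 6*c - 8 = (c - 2)*(c^3 - 4*c^2 - c + 4) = (c - 4)*(c - 2)*(c^2 - 1) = (c - 4)*(c - 2)*(c + 1)*(c - 1)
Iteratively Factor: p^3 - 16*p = (p - 4)*(p^2 + 4*p) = (p - 4)*(p + 4)*(p)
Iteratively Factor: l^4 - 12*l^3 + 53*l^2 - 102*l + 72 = (l - 3)*(l^3 - 9*l^2 + 26*l - 24) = (l - 3)^2*(l^2 - 6*l + 8) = (l - 4)*(l - 3)^2*(l - 2)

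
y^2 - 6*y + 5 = (y - 5)*(y - 1)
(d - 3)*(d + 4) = d^2 + d - 12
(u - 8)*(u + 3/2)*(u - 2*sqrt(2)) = u^3 - 13*u^2/2 - 2*sqrt(2)*u^2 - 12*u + 13*sqrt(2)*u + 24*sqrt(2)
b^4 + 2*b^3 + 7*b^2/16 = b^2*(b + 1/4)*(b + 7/4)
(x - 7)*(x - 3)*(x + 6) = x^3 - 4*x^2 - 39*x + 126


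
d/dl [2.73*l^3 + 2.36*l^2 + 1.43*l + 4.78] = 8.19*l^2 + 4.72*l + 1.43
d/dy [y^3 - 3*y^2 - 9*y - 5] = 3*y^2 - 6*y - 9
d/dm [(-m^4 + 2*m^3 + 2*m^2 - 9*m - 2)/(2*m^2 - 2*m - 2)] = (-2*m^5 + 5*m^4 + m^2 + 7)/(2*(m^4 - 2*m^3 - m^2 + 2*m + 1))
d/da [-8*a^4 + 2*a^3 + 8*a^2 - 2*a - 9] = -32*a^3 + 6*a^2 + 16*a - 2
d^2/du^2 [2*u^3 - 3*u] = 12*u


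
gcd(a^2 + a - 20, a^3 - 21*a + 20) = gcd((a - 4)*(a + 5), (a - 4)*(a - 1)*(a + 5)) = a^2 + a - 20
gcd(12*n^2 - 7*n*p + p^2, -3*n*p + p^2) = -3*n + p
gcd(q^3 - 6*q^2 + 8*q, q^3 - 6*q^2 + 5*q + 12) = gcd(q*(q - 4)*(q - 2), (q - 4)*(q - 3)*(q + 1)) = q - 4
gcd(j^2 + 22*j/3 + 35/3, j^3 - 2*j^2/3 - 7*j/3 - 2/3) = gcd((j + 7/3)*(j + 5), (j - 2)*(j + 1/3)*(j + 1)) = 1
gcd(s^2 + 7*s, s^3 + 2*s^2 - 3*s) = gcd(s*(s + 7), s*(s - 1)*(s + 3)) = s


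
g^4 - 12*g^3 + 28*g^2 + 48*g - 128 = (g - 8)*(g - 4)*(g - 2)*(g + 2)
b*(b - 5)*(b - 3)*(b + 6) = b^4 - 2*b^3 - 33*b^2 + 90*b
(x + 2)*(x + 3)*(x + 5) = x^3 + 10*x^2 + 31*x + 30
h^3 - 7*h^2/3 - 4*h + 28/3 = (h - 7/3)*(h - 2)*(h + 2)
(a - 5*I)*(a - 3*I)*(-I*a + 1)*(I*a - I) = a^4 - a^3 - 7*I*a^3 - 7*a^2 + 7*I*a^2 + 7*a - 15*I*a + 15*I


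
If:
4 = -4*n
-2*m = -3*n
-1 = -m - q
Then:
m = -3/2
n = -1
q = 5/2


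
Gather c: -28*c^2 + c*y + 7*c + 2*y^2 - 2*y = -28*c^2 + c*(y + 7) + 2*y^2 - 2*y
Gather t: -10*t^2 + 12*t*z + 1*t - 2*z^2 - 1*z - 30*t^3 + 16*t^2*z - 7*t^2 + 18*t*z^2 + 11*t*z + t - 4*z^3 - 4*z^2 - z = -30*t^3 + t^2*(16*z - 17) + t*(18*z^2 + 23*z + 2) - 4*z^3 - 6*z^2 - 2*z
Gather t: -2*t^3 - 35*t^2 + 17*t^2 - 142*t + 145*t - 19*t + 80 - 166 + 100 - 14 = -2*t^3 - 18*t^2 - 16*t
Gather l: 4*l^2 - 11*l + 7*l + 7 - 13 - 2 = 4*l^2 - 4*l - 8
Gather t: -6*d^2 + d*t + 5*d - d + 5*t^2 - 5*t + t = -6*d^2 + 4*d + 5*t^2 + t*(d - 4)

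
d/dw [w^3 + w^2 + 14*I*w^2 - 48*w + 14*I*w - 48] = 3*w^2 + w*(2 + 28*I) - 48 + 14*I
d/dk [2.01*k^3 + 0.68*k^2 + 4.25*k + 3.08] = 6.03*k^2 + 1.36*k + 4.25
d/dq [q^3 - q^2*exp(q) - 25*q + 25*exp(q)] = -q^2*exp(q) + 3*q^2 - 2*q*exp(q) + 25*exp(q) - 25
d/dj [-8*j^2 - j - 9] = -16*j - 1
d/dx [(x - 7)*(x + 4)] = 2*x - 3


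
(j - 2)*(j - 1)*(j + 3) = j^3 - 7*j + 6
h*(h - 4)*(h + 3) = h^3 - h^2 - 12*h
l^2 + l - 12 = (l - 3)*(l + 4)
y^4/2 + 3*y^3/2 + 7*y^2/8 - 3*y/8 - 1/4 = (y/2 + 1)*(y - 1/2)*(y + 1/2)*(y + 1)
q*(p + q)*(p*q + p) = p^2*q^2 + p^2*q + p*q^3 + p*q^2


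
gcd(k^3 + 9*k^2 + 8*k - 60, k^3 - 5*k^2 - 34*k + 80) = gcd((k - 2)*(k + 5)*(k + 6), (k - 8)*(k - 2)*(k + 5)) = k^2 + 3*k - 10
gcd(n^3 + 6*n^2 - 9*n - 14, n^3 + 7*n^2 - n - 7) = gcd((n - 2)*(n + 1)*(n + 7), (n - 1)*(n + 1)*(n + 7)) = n^2 + 8*n + 7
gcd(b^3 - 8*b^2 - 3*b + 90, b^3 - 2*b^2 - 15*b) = b^2 - 2*b - 15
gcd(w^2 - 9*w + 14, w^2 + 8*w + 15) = 1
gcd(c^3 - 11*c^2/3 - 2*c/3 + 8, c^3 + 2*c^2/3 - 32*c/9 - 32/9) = c^2 - 2*c/3 - 8/3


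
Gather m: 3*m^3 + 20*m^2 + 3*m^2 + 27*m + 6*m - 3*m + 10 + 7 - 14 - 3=3*m^3 + 23*m^2 + 30*m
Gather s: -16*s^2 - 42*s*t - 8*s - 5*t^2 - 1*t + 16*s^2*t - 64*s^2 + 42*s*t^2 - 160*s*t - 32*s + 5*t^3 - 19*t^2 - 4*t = s^2*(16*t - 80) + s*(42*t^2 - 202*t - 40) + 5*t^3 - 24*t^2 - 5*t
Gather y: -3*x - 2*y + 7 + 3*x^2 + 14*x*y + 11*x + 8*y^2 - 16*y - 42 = 3*x^2 + 8*x + 8*y^2 + y*(14*x - 18) - 35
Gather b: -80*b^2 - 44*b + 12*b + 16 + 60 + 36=-80*b^2 - 32*b + 112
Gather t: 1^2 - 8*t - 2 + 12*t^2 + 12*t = 12*t^2 + 4*t - 1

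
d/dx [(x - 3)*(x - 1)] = 2*x - 4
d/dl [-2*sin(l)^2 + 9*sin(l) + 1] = (9 - 4*sin(l))*cos(l)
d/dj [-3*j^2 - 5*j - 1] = -6*j - 5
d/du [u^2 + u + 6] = 2*u + 1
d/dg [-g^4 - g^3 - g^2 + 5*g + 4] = -4*g^3 - 3*g^2 - 2*g + 5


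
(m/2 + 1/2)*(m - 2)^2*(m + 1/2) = m^4/2 - 5*m^3/4 - 3*m^2/4 + 2*m + 1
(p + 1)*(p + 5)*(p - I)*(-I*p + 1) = -I*p^4 - 6*I*p^3 - 6*I*p^2 - 6*I*p - 5*I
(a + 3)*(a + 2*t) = a^2 + 2*a*t + 3*a + 6*t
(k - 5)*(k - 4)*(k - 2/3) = k^3 - 29*k^2/3 + 26*k - 40/3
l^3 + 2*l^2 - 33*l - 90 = (l - 6)*(l + 3)*(l + 5)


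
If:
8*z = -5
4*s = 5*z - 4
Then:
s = -57/32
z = -5/8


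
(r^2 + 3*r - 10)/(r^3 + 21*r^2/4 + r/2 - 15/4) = 4*(r - 2)/(4*r^2 + r - 3)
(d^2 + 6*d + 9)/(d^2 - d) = (d^2 + 6*d + 9)/(d*(d - 1))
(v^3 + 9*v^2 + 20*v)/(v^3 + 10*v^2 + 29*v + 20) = v/(v + 1)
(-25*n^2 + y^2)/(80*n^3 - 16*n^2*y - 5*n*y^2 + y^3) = (5*n + y)/(-16*n^2 + y^2)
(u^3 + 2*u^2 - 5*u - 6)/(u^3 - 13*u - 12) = (u - 2)/(u - 4)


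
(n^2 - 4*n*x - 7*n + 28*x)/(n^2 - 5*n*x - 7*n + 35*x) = (-n + 4*x)/(-n + 5*x)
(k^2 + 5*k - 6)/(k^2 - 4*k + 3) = (k + 6)/(k - 3)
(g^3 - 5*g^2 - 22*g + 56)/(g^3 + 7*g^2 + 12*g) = (g^2 - 9*g + 14)/(g*(g + 3))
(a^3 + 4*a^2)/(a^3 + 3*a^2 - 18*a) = a*(a + 4)/(a^2 + 3*a - 18)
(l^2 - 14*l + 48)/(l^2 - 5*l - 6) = (l - 8)/(l + 1)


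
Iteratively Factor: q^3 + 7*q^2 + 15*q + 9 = (q + 3)*(q^2 + 4*q + 3) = (q + 1)*(q + 3)*(q + 3)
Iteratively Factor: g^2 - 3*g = (g)*(g - 3)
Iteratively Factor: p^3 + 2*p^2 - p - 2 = (p - 1)*(p^2 + 3*p + 2) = (p - 1)*(p + 2)*(p + 1)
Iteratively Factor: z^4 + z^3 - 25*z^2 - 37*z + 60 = (z + 4)*(z^3 - 3*z^2 - 13*z + 15) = (z - 5)*(z + 4)*(z^2 + 2*z - 3) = (z - 5)*(z + 3)*(z + 4)*(z - 1)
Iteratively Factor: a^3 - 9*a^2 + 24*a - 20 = (a - 2)*(a^2 - 7*a + 10) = (a - 2)^2*(a - 5)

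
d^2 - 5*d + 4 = (d - 4)*(d - 1)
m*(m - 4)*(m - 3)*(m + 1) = m^4 - 6*m^3 + 5*m^2 + 12*m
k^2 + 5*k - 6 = (k - 1)*(k + 6)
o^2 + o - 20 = (o - 4)*(o + 5)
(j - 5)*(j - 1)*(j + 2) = j^3 - 4*j^2 - 7*j + 10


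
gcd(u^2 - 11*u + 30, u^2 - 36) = u - 6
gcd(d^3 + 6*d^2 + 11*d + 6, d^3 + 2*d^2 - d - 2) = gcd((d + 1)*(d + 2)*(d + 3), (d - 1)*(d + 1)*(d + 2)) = d^2 + 3*d + 2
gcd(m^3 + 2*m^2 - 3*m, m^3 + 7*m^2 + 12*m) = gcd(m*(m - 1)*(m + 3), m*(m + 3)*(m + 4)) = m^2 + 3*m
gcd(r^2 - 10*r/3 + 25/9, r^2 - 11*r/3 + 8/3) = 1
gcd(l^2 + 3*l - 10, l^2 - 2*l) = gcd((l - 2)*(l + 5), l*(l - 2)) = l - 2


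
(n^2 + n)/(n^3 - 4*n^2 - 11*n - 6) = n/(n^2 - 5*n - 6)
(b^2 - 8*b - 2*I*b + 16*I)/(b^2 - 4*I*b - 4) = (b - 8)/(b - 2*I)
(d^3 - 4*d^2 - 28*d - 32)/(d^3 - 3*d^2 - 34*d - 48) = (d + 2)/(d + 3)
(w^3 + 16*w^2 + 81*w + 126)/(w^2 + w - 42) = (w^2 + 9*w + 18)/(w - 6)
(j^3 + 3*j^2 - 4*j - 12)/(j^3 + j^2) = (j^3 + 3*j^2 - 4*j - 12)/(j^2*(j + 1))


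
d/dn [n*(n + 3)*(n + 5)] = 3*n^2 + 16*n + 15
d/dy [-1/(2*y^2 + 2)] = y/(y^2 + 1)^2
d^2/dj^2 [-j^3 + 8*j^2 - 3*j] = 16 - 6*j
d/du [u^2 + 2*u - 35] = 2*u + 2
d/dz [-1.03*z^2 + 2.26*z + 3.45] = 2.26 - 2.06*z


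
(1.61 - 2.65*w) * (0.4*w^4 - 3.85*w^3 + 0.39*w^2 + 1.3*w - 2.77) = -1.06*w^5 + 10.8465*w^4 - 7.232*w^3 - 2.8171*w^2 + 9.4335*w - 4.4597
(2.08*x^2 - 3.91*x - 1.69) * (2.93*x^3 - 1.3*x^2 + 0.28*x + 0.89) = 6.0944*x^5 - 14.1603*x^4 + 0.7137*x^3 + 2.9534*x^2 - 3.9531*x - 1.5041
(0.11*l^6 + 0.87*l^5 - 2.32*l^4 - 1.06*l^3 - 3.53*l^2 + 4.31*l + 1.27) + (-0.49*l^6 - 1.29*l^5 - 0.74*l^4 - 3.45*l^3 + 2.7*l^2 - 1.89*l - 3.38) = -0.38*l^6 - 0.42*l^5 - 3.06*l^4 - 4.51*l^3 - 0.83*l^2 + 2.42*l - 2.11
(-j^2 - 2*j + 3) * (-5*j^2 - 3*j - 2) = 5*j^4 + 13*j^3 - 7*j^2 - 5*j - 6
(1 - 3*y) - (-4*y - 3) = y + 4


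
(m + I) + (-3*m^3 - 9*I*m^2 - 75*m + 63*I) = -3*m^3 - 9*I*m^2 - 74*m + 64*I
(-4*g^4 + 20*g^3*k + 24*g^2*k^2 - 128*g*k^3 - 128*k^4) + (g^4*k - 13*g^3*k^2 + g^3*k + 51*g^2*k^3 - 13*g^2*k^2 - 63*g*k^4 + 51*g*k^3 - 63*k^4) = g^4*k - 4*g^4 - 13*g^3*k^2 + 21*g^3*k + 51*g^2*k^3 + 11*g^2*k^2 - 63*g*k^4 - 77*g*k^3 - 191*k^4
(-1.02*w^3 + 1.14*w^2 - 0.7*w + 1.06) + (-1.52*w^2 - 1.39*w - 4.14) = -1.02*w^3 - 0.38*w^2 - 2.09*w - 3.08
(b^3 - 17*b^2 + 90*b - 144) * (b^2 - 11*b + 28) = b^5 - 28*b^4 + 305*b^3 - 1610*b^2 + 4104*b - 4032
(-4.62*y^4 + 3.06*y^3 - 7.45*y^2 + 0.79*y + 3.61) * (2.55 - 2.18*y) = 10.0716*y^5 - 18.4518*y^4 + 24.044*y^3 - 20.7197*y^2 - 5.8553*y + 9.2055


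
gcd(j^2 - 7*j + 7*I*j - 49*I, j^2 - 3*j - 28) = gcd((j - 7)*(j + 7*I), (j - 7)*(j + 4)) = j - 7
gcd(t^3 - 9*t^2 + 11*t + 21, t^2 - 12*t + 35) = t - 7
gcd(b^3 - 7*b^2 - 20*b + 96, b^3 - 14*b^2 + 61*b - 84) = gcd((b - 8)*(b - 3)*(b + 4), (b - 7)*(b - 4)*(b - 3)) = b - 3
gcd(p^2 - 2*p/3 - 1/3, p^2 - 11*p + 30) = 1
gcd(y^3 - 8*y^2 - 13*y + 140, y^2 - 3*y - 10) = y - 5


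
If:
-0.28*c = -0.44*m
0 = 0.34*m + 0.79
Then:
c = -3.65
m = -2.32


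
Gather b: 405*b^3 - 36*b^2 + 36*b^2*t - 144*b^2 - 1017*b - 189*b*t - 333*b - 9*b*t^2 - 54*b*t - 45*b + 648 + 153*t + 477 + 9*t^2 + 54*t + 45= 405*b^3 + b^2*(36*t - 180) + b*(-9*t^2 - 243*t - 1395) + 9*t^2 + 207*t + 1170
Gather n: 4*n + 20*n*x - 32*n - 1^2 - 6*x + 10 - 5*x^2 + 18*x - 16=n*(20*x - 28) - 5*x^2 + 12*x - 7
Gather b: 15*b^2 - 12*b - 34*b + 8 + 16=15*b^2 - 46*b + 24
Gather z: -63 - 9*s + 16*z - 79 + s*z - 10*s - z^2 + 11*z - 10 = -19*s - z^2 + z*(s + 27) - 152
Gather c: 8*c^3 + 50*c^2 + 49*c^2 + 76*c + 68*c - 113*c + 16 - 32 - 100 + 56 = 8*c^3 + 99*c^2 + 31*c - 60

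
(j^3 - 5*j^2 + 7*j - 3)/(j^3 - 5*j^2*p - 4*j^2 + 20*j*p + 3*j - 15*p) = (1 - j)/(-j + 5*p)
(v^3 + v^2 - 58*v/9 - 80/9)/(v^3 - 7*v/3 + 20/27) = 3*(3*v^2 - 2*v - 16)/(9*v^2 - 15*v + 4)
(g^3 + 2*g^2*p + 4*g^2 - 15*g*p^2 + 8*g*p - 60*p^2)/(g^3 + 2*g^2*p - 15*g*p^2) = (g + 4)/g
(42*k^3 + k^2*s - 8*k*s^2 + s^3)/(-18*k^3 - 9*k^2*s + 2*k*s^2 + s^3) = (-7*k + s)/(3*k + s)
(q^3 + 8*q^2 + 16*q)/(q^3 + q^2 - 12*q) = (q + 4)/(q - 3)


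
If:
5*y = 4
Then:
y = 4/5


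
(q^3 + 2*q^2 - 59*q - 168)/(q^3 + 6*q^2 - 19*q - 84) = (q - 8)/(q - 4)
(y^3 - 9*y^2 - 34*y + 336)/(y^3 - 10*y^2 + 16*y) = (y^2 - y - 42)/(y*(y - 2))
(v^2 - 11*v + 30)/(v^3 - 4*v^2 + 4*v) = (v^2 - 11*v + 30)/(v*(v^2 - 4*v + 4))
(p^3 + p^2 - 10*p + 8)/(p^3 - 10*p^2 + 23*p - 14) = (p + 4)/(p - 7)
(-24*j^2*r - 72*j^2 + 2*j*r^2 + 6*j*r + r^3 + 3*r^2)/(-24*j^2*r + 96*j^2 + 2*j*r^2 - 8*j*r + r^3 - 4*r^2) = (r + 3)/(r - 4)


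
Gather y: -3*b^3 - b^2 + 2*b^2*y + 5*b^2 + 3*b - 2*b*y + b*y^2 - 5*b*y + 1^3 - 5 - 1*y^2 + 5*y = -3*b^3 + 4*b^2 + 3*b + y^2*(b - 1) + y*(2*b^2 - 7*b + 5) - 4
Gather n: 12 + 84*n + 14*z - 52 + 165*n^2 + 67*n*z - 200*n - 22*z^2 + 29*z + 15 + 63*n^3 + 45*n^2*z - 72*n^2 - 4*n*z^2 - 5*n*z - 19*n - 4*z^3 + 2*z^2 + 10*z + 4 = 63*n^3 + n^2*(45*z + 93) + n*(-4*z^2 + 62*z - 135) - 4*z^3 - 20*z^2 + 53*z - 21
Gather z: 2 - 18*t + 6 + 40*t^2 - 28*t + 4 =40*t^2 - 46*t + 12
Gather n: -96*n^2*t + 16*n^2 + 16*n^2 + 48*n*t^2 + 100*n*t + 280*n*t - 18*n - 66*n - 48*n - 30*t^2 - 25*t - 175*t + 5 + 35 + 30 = n^2*(32 - 96*t) + n*(48*t^2 + 380*t - 132) - 30*t^2 - 200*t + 70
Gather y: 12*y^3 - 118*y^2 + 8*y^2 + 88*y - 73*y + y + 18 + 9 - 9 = 12*y^3 - 110*y^2 + 16*y + 18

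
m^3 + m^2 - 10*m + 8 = (m - 2)*(m - 1)*(m + 4)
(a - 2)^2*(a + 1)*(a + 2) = a^4 - a^3 - 6*a^2 + 4*a + 8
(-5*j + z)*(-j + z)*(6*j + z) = 30*j^3 - 31*j^2*z + z^3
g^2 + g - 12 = (g - 3)*(g + 4)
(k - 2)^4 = k^4 - 8*k^3 + 24*k^2 - 32*k + 16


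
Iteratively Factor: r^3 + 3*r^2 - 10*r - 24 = (r + 2)*(r^2 + r - 12) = (r - 3)*(r + 2)*(r + 4)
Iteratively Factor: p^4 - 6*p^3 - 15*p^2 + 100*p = (p - 5)*(p^3 - p^2 - 20*p) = (p - 5)^2*(p^2 + 4*p) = (p - 5)^2*(p + 4)*(p)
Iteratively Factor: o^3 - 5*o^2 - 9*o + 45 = (o + 3)*(o^2 - 8*o + 15) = (o - 3)*(o + 3)*(o - 5)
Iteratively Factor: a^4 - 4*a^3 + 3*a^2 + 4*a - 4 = (a - 1)*(a^3 - 3*a^2 + 4) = (a - 2)*(a - 1)*(a^2 - a - 2) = (a - 2)^2*(a - 1)*(a + 1)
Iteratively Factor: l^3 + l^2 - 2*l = (l - 1)*(l^2 + 2*l) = (l - 1)*(l + 2)*(l)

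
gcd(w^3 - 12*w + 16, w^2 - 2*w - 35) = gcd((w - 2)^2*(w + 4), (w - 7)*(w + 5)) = 1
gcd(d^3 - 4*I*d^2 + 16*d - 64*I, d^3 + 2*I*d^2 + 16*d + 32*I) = d^2 + 16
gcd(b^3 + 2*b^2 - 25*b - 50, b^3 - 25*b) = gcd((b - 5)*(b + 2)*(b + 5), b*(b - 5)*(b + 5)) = b^2 - 25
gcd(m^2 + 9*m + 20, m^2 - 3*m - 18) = 1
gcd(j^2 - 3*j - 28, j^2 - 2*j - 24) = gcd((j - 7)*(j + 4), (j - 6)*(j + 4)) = j + 4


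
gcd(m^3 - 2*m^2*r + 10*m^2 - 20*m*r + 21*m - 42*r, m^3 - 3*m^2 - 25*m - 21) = m + 3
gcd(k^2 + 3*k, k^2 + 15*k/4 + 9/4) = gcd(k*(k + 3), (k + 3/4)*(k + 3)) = k + 3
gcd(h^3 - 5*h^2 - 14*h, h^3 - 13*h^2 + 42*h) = h^2 - 7*h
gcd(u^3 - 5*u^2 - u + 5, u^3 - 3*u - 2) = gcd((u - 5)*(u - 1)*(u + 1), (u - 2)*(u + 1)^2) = u + 1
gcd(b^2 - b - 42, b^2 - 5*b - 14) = b - 7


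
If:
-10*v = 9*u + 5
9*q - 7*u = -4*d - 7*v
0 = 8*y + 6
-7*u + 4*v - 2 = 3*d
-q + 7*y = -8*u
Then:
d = -15455/2674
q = 25763/5348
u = 3365/2674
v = -8731/5348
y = -3/4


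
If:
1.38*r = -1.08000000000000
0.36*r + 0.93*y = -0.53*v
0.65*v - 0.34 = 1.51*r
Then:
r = -0.78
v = -1.29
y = 1.04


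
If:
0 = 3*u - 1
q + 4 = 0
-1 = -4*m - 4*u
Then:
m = -1/12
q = -4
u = 1/3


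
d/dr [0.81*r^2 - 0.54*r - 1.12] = 1.62*r - 0.54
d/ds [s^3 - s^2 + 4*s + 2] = 3*s^2 - 2*s + 4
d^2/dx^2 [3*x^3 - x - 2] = 18*x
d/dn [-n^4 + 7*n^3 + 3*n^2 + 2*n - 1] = -4*n^3 + 21*n^2 + 6*n + 2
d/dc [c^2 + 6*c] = 2*c + 6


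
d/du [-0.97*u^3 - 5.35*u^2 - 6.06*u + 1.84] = -2.91*u^2 - 10.7*u - 6.06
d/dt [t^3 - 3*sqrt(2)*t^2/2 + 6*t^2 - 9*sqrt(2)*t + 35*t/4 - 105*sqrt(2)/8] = 3*t^2 - 3*sqrt(2)*t + 12*t - 9*sqrt(2) + 35/4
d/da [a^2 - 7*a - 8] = 2*a - 7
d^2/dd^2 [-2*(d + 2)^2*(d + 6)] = -12*d - 40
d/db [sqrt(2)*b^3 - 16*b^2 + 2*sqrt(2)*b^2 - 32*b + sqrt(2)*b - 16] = 3*sqrt(2)*b^2 - 32*b + 4*sqrt(2)*b - 32 + sqrt(2)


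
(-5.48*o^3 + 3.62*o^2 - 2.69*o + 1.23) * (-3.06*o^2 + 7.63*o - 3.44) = 16.7688*o^5 - 52.8896*o^4 + 54.7032*o^3 - 36.7413*o^2 + 18.6385*o - 4.2312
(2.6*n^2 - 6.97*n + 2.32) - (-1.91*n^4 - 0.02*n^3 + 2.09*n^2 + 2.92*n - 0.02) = 1.91*n^4 + 0.02*n^3 + 0.51*n^2 - 9.89*n + 2.34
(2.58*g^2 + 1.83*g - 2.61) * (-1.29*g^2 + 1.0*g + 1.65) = -3.3282*g^4 + 0.2193*g^3 + 9.4539*g^2 + 0.4095*g - 4.3065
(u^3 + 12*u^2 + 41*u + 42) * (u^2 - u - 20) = u^5 + 11*u^4 + 9*u^3 - 239*u^2 - 862*u - 840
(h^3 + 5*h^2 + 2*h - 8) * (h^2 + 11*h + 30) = h^5 + 16*h^4 + 87*h^3 + 164*h^2 - 28*h - 240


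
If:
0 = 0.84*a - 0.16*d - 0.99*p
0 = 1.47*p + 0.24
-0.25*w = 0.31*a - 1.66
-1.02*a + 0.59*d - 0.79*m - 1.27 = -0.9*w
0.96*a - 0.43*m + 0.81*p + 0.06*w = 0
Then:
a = 7.23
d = 38.98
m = 15.51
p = -0.16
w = -2.33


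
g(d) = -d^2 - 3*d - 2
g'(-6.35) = 9.70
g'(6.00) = -15.00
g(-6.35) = -23.27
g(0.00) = -2.00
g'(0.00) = -3.00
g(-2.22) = -0.27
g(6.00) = -56.00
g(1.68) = -9.86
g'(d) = -2*d - 3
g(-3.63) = -4.29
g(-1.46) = 0.25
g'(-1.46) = -0.08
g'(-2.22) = 1.44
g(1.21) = -7.09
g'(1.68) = -6.36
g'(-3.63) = 4.26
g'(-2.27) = 1.54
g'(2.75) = -8.50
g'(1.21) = -5.42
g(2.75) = -17.81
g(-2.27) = -0.34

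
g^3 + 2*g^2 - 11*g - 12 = (g - 3)*(g + 1)*(g + 4)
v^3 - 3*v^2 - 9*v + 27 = (v - 3)^2*(v + 3)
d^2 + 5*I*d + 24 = (d - 3*I)*(d + 8*I)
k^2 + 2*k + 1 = (k + 1)^2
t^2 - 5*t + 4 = (t - 4)*(t - 1)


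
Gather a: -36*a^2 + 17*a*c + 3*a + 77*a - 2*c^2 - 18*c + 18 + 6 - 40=-36*a^2 + a*(17*c + 80) - 2*c^2 - 18*c - 16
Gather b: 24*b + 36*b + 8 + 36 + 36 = 60*b + 80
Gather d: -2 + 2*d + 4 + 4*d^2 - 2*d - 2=4*d^2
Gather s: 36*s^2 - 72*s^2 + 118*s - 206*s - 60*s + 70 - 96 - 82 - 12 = -36*s^2 - 148*s - 120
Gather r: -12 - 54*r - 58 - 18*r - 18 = -72*r - 88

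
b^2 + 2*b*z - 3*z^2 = (b - z)*(b + 3*z)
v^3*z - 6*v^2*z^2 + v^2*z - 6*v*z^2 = v*(v - 6*z)*(v*z + z)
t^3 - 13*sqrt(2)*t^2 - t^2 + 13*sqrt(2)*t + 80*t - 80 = (t - 1)*(t - 8*sqrt(2))*(t - 5*sqrt(2))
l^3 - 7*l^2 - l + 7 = (l - 7)*(l - 1)*(l + 1)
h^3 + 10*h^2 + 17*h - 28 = (h - 1)*(h + 4)*(h + 7)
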